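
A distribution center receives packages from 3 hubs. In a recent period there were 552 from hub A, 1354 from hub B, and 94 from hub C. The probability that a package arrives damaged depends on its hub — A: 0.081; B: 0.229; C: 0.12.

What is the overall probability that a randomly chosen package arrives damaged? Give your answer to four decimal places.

P(D) ≈ 0.1830

Total: 552 + 1354 + 94 = 2000.
P(A) = 552/2000 = 0.276. P(B) = 1354/2000 = 0.677. P(C) = 94/2000 = 0.047.
P(D) = P(D|A)·P(A) + P(D|B)·P(B) + P(D|C)·P(C)
      = 0.081·0.276 + 0.229·0.677 + 0.12·0.047
      = 0.022356 + 0.155033 + 0.00564 = 0.183029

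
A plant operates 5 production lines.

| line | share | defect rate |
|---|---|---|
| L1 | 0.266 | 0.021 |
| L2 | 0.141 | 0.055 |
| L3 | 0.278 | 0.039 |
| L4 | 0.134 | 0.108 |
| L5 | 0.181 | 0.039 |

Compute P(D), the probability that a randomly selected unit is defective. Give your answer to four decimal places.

Using total probability over the partition,
P(D) = P(D|L1)·P(L1) + P(D|L2)·P(L2) + P(D|L3)·P(L3) + P(D|L4)·P(L4) + P(D|L5)·P(L5)
      = 0.021·0.266 + 0.055·0.141 + 0.039·0.278 + 0.108·0.134 + 0.039·0.181
      = 0.005586 + 0.007755 + 0.010842 + 0.014472 + 0.007059 = 0.045714

0.0457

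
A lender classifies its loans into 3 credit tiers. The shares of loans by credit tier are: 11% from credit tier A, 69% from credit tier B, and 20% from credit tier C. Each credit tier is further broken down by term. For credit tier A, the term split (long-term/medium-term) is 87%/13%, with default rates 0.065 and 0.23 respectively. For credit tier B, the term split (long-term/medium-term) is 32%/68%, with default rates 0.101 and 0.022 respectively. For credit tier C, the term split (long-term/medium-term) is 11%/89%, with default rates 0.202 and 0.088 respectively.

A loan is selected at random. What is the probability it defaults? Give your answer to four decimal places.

P(D|A) = 0.87·0.065 + 0.13·0.23 = 0.05655 + 0.0299 = 0.08645
P(D|B) = 0.32·0.101 + 0.68·0.022 = 0.03232 + 0.01496 = 0.04728
P(D|C) = 0.11·0.202 + 0.89·0.088 = 0.02222 + 0.07832 = 0.10054
Then overall,
P(D) = 0.11·0.08645 + 0.69·0.04728 + 0.2·0.10054
      = 0.0095095 + 0.0326232 + 0.020108 = 0.0622407

0.0622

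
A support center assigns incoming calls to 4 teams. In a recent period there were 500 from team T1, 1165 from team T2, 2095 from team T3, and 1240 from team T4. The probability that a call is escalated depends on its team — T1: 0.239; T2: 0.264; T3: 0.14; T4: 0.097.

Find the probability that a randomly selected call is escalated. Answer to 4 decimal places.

Total: 500 + 1165 + 2095 + 1240 = 5000.
P(T1) = 500/5000 = 0.1. P(T2) = 1165/5000 = 0.233. P(T3) = 2095/5000 = 0.419. P(T4) = 1240/5000 = 0.248.
Using total probability over the partition,
P(E) = P(E|T1)·P(T1) + P(E|T2)·P(T2) + P(E|T3)·P(T3) + P(E|T4)·P(T4)
      = 0.239·0.1 + 0.264·0.233 + 0.14·0.419 + 0.097·0.248
      = 0.0239 + 0.061512 + 0.05866 + 0.024056 = 0.168128

0.1681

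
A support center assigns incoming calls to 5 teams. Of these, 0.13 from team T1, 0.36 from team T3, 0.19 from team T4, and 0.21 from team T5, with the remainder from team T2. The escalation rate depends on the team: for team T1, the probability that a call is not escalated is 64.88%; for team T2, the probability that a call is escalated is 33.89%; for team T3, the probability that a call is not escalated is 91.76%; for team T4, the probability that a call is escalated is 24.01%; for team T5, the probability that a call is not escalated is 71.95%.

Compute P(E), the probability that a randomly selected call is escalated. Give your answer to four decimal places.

P(E) ≈ 0.2171

P(T2) = 1 − (0.13 + 0.36 + 0.19 + 0.21) = 0.11.
P(E|T1) = 1 − 0.6488 = 0.3512.
P(E|T3) = 1 − 0.9176 = 0.0824.
P(E|T5) = 1 − 0.7195 = 0.2805.
P(E) = P(E|T1)·P(T1) + P(E|T2)·P(T2) + P(E|T3)·P(T3) + P(E|T4)·P(T4) + P(E|T5)·P(T5)
      = 0.3512·0.13 + 0.3389·0.11 + 0.0824·0.36 + 0.2401·0.19 + 0.2805·0.21
      = 0.045656 + 0.037279 + 0.029664 + 0.045619 + 0.058905 = 0.217123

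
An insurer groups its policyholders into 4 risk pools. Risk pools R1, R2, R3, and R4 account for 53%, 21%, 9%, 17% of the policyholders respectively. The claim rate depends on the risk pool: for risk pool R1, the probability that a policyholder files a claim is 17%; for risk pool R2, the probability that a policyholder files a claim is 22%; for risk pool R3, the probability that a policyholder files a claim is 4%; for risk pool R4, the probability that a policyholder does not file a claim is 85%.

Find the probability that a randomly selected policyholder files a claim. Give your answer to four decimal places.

P(C|R4) = 1 − 0.85 = 0.15.
P(C) = P(C|R1)·P(R1) + P(C|R2)·P(R2) + P(C|R3)·P(R3) + P(C|R4)·P(R4)
      = 0.17·0.53 + 0.22·0.21 + 0.04·0.09 + 0.15·0.17
      = 0.0901 + 0.0462 + 0.0036 + 0.0255 = 0.1654

0.1654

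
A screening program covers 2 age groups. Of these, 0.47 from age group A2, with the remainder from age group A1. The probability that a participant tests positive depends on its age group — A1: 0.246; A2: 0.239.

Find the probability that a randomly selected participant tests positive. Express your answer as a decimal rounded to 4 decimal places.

P(T) ≈ 0.2427

P(A1) = 1 − (0.47) = 0.53.
By the law of total probability,
P(T) = P(T|A1)·P(A1) + P(T|A2)·P(A2)
      = 0.246·0.53 + 0.239·0.47
      = 0.13038 + 0.11233 = 0.24271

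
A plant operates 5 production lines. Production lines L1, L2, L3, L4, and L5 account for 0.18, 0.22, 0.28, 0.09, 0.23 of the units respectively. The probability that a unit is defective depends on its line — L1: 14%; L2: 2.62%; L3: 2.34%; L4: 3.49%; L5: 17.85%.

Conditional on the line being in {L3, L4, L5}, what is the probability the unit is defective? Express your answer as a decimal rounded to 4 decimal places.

P(D|S) ≈ 0.0846

Let S = {L3, L4, L5}.
P(S) = 0.28 + 0.09 + 0.23 = 0.6.
P(D ∩ S) = 0.0234·0.28 + 0.0349·0.09 + 0.1785·0.23 = 0.006552 + 0.003141 + 0.041055 = 0.050748.
P(D | S) = 0.050748 / 0.6 = 0.084580…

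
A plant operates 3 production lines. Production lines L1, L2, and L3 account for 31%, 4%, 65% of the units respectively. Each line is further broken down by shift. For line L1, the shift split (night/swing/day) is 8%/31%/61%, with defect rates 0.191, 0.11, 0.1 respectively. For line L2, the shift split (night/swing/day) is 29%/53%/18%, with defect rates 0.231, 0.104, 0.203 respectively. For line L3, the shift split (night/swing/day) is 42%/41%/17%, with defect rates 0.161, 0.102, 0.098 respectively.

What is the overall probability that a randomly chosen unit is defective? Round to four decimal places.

P(D|L1) = 0.08·0.191 + 0.31·0.11 + 0.61·0.1 = 0.01528 + 0.0341 + 0.061 = 0.11038
P(D|L2) = 0.29·0.231 + 0.53·0.104 + 0.18·0.203 = 0.06699 + 0.05512 + 0.03654 = 0.15865
P(D|L3) = 0.42·0.161 + 0.41·0.102 + 0.17·0.098 = 0.06762 + 0.04182 + 0.01666 = 0.1261
Then overall,
P(D) = 0.31·0.11038 + 0.04·0.15865 + 0.65·0.1261
      = 0.0342178 + 0.006346 + 0.081965 = 0.1225288

P(D) ≈ 0.1225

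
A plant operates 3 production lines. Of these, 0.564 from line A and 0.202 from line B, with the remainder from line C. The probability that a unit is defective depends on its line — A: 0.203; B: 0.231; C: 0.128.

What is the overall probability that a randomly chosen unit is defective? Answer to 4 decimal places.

P(C) = 1 − (0.564 + 0.202) = 0.234.
P(D) = P(D|A)·P(A) + P(D|B)·P(B) + P(D|C)·P(C)
      = 0.203·0.564 + 0.231·0.202 + 0.128·0.234
      = 0.114492 + 0.046662 + 0.029952 = 0.191106

P(D) ≈ 0.1911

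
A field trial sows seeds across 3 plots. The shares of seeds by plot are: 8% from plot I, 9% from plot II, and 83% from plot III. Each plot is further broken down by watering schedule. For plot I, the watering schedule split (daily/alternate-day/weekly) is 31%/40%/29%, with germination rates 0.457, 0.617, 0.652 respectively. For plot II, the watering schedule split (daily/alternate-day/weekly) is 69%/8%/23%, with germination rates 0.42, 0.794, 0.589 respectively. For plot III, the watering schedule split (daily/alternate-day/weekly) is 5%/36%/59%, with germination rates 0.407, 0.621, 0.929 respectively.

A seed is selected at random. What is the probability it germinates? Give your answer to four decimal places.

0.7476

P(G|I) = 0.31·0.457 + 0.4·0.617 + 0.29·0.652 = 0.14167 + 0.2468 + 0.18908 = 0.57755
P(G|II) = 0.69·0.42 + 0.08·0.794 + 0.23·0.589 = 0.2898 + 0.06352 + 0.13547 = 0.48879
P(G|III) = 0.05·0.407 + 0.36·0.621 + 0.59·0.929 = 0.02035 + 0.22356 + 0.54811 = 0.79202
By total probability over the outer partition,
P(G) = 0.08·0.57755 + 0.09·0.48879 + 0.83·0.79202
      = 0.046204 + 0.0439911 + 0.6573766 = 0.7475717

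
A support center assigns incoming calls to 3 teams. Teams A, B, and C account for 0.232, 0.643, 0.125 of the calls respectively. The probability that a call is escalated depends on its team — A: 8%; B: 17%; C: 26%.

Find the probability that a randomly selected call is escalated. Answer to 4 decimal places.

P(E) = P(E|A)·P(A) + P(E|B)·P(B) + P(E|C)·P(C)
      = 0.08·0.232 + 0.17·0.643 + 0.26·0.125
      = 0.01856 + 0.10931 + 0.0325 = 0.16037

P(E) ≈ 0.1604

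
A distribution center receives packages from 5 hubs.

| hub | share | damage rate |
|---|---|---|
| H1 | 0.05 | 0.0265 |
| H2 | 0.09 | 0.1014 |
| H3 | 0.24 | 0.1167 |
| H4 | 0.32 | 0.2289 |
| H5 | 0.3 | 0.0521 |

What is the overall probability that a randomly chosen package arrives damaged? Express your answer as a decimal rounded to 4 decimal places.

0.1273

P(D) = P(D|H1)·P(H1) + P(D|H2)·P(H2) + P(D|H3)·P(H3) + P(D|H4)·P(H4) + P(D|H5)·P(H5)
      = 0.0265·0.05 + 0.1014·0.09 + 0.1167·0.24 + 0.2289·0.32 + 0.0521·0.3
      = 0.001325 + 0.009126 + 0.028008 + 0.073248 + 0.01563 = 0.127337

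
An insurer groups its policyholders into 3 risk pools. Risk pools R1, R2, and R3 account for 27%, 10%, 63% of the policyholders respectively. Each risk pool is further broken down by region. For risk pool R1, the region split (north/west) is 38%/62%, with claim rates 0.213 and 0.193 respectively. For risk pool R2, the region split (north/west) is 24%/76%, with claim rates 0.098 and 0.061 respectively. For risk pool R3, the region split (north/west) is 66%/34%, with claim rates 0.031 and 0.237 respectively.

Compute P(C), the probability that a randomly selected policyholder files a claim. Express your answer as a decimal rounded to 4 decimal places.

P(C|R1) = 0.38·0.213 + 0.62·0.193 = 0.08094 + 0.11966 = 0.2006
P(C|R2) = 0.24·0.098 + 0.76·0.061 = 0.02352 + 0.04636 = 0.06988
P(C|R3) = 0.66·0.031 + 0.34·0.237 = 0.02046 + 0.08058 = 0.10104
Then overall,
P(C) = 0.27·0.2006 + 0.1·0.06988 + 0.63·0.10104
      = 0.054162 + 0.006988 + 0.0636552 = 0.1248052

0.1248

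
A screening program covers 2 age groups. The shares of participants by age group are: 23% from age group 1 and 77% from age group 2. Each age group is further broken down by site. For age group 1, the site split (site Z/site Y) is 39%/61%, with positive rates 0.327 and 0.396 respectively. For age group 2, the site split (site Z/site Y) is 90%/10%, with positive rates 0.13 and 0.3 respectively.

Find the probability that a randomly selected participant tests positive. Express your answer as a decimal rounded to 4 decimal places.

P(T|1) = 0.39·0.327 + 0.61·0.396 = 0.12753 + 0.24156 = 0.36909
P(T|2) = 0.9·0.13 + 0.1·0.3 = 0.117 + 0.03 = 0.147
Then overall,
P(T) = 0.23·0.36909 + 0.77·0.147
      = 0.0848907 + 0.11319 = 0.1980807

0.1981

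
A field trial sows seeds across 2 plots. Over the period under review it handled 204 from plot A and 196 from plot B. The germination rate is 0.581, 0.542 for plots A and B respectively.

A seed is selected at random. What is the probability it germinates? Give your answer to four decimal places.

Total: 204 + 196 = 400.
P(A) = 204/400 = 0.51. P(B) = 196/400 = 0.49.
P(G) = P(G|A)·P(A) + P(G|B)·P(B)
      = 0.581·0.51 + 0.542·0.49
      = 0.29631 + 0.26558 = 0.56189

0.5619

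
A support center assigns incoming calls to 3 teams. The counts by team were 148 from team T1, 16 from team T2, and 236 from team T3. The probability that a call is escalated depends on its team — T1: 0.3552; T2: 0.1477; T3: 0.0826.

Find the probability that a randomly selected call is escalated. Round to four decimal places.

Total: 148 + 16 + 236 = 400.
P(T1) = 148/400 = 0.37. P(T2) = 16/400 = 0.04. P(T3) = 236/400 = 0.59.
P(E) = P(E|T1)·P(T1) + P(E|T2)·P(T2) + P(E|T3)·P(T3)
      = 0.3552·0.37 + 0.1477·0.04 + 0.0826·0.59
      = 0.131424 + 0.005908 + 0.048734 = 0.186066

P(E) ≈ 0.1861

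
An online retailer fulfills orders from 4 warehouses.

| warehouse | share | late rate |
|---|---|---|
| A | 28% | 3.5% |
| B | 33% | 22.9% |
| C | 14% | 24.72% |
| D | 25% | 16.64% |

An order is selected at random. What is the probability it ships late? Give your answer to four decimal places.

0.1616

P(L) = P(L|A)·P(A) + P(L|B)·P(B) + P(L|C)·P(C) + P(L|D)·P(D)
      = 0.035·0.28 + 0.229·0.33 + 0.2472·0.14 + 0.1664·0.25
      = 0.0098 + 0.07557 + 0.034608 + 0.0416 = 0.161578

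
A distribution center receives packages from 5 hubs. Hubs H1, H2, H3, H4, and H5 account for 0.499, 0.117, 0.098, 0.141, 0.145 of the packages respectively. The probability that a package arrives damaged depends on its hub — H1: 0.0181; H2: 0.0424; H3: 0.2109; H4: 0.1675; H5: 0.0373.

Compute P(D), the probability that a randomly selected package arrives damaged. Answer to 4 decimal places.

P(D) = P(D|H1)·P(H1) + P(D|H2)·P(H2) + P(D|H3)·P(H3) + P(D|H4)·P(H4) + P(D|H5)·P(H5)
      = 0.0181·0.499 + 0.0424·0.117 + 0.2109·0.098 + 0.1675·0.141 + 0.0373·0.145
      = 0.0090319 + 0.0049608 + 0.0206682 + 0.0236175 + 0.0054085 = 0.0636869

P(D) ≈ 0.0637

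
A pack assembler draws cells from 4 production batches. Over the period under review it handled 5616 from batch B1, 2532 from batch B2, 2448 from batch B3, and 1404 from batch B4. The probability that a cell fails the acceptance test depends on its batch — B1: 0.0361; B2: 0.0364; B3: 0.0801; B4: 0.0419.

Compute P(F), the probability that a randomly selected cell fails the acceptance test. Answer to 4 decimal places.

0.0458

Total: 5616 + 2532 + 2448 + 1404 = 12000.
P(B1) = 5616/12000 = 0.468. P(B2) = 2532/12000 = 0.211. P(B3) = 2448/12000 = 0.204. P(B4) = 1404/12000 = 0.117.
P(F) = P(F|B1)·P(B1) + P(F|B2)·P(B2) + P(F|B3)·P(B3) + P(F|B4)·P(B4)
      = 0.0361·0.468 + 0.0364·0.211 + 0.0801·0.204 + 0.0419·0.117
      = 0.0168948 + 0.0076804 + 0.0163404 + 0.0049023 = 0.0458179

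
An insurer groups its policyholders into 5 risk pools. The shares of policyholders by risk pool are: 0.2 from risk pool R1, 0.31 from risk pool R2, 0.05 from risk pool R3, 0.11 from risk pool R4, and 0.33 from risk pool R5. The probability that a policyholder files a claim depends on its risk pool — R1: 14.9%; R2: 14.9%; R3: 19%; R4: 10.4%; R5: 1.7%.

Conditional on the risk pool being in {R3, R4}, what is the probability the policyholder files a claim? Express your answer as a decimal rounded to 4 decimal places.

Let S = {R3, R4}.
P(S) = 0.05 + 0.11 = 0.16.
P(C ∩ S) = 0.19·0.05 + 0.104·0.11 = 0.0095 + 0.01144 = 0.02094.
P(C | S) = 0.02094 / 0.16 = 0.130875…

0.1309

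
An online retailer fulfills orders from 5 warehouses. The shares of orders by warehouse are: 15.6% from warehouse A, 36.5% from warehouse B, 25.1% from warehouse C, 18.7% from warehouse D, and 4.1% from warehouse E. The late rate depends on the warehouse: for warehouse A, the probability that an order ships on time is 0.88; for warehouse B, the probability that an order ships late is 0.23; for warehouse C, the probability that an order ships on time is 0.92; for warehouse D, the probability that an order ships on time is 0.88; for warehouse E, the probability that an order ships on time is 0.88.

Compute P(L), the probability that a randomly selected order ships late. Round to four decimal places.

0.1501

P(L|A) = 1 − 0.88 = 0.12.
P(L|C) = 1 − 0.92 = 0.08.
P(L|D) = 1 − 0.88 = 0.12.
P(L|E) = 1 − 0.88 = 0.12.
By the law of total probability,
P(L) = P(L|A)·P(A) + P(L|B)·P(B) + P(L|C)·P(C) + P(L|D)·P(D) + P(L|E)·P(E)
      = 0.12·0.156 + 0.23·0.365 + 0.08·0.251 + 0.12·0.187 + 0.12·0.041
      = 0.01872 + 0.08395 + 0.02008 + 0.02244 + 0.00492 = 0.15011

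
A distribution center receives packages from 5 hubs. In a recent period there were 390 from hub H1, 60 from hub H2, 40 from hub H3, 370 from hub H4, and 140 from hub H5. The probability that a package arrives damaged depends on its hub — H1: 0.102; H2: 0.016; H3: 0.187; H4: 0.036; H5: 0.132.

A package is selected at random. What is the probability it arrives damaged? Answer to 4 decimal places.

Total: 390 + 60 + 40 + 370 + 140 = 1000.
P(H1) = 390/1000 = 0.39. P(H2) = 60/1000 = 0.06. P(H3) = 40/1000 = 0.04. P(H4) = 370/1000 = 0.37. P(H5) = 140/1000 = 0.14.
By the law of total probability,
P(D) = P(D|H1)·P(H1) + P(D|H2)·P(H2) + P(D|H3)·P(H3) + P(D|H4)·P(H4) + P(D|H5)·P(H5)
      = 0.102·0.39 + 0.016·0.06 + 0.187·0.04 + 0.036·0.37 + 0.132·0.14
      = 0.03978 + 0.00096 + 0.00748 + 0.01332 + 0.01848 = 0.08002

P(D) ≈ 0.0800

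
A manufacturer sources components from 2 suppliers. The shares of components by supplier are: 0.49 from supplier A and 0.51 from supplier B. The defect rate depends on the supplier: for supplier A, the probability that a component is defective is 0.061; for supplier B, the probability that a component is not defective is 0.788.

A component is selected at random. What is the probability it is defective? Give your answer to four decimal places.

P(D|B) = 1 − 0.788 = 0.212.
P(D) = P(D|A)·P(A) + P(D|B)·P(B)
      = 0.061·0.49 + 0.212·0.51
      = 0.02989 + 0.10812 = 0.13801

P(D) ≈ 0.1380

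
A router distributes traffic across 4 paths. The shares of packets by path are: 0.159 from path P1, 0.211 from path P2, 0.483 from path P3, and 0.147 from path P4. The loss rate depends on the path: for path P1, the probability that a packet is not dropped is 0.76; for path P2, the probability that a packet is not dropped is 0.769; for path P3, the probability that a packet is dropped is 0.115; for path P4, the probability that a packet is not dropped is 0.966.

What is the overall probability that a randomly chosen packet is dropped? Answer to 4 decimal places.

P(L|P1) = 1 − 0.76 = 0.24.
P(L|P2) = 1 − 0.769 = 0.231.
P(L|P4) = 1 − 0.966 = 0.034.
P(L) = P(L|P1)·P(P1) + P(L|P2)·P(P2) + P(L|P3)·P(P3) + P(L|P4)·P(P4)
      = 0.24·0.159 + 0.231·0.211 + 0.115·0.483 + 0.034·0.147
      = 0.03816 + 0.048741 + 0.055545 + 0.004998 = 0.147444

0.1474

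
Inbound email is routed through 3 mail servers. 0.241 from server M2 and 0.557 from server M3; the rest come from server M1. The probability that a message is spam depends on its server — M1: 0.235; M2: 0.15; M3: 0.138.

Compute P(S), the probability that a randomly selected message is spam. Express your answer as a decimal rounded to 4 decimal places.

P(M1) = 1 − (0.241 + 0.557) = 0.202.
P(S) = P(S|M1)·P(M1) + P(S|M2)·P(M2) + P(S|M3)·P(M3)
      = 0.235·0.202 + 0.15·0.241 + 0.138·0.557
      = 0.04747 + 0.03615 + 0.076866 = 0.160486

0.1605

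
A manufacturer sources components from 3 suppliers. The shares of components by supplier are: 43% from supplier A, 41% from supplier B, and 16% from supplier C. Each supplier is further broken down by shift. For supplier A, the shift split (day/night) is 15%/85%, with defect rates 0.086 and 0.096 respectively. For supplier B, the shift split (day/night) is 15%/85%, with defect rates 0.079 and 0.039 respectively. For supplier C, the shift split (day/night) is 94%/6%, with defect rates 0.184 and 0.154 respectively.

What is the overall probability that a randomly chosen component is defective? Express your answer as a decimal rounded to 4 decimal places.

0.0882

P(D|A) = 0.15·0.086 + 0.85·0.096 = 0.0129 + 0.0816 = 0.0945
P(D|B) = 0.15·0.079 + 0.85·0.039 = 0.01185 + 0.03315 = 0.045
P(D|C) = 0.94·0.184 + 0.06·0.154 = 0.17296 + 0.00924 = 0.1822
By total probability over the outer partition,
P(D) = 0.43·0.0945 + 0.41·0.045 + 0.16·0.1822
      = 0.040635 + 0.01845 + 0.029152 = 0.088237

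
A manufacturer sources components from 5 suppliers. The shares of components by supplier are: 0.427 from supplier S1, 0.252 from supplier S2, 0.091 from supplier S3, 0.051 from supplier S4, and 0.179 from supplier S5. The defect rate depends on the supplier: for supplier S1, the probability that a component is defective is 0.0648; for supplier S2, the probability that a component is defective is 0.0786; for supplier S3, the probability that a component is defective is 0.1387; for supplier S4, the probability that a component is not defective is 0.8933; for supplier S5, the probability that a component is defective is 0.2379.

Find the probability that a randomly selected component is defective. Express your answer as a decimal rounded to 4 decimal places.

P(D) ≈ 0.1081

P(D|S4) = 1 − 0.8933 = 0.1067.
P(D) = P(D|S1)·P(S1) + P(D|S2)·P(S2) + P(D|S3)·P(S3) + P(D|S4)·P(S4) + P(D|S5)·P(S5)
      = 0.0648·0.427 + 0.0786·0.252 + 0.1387·0.091 + 0.1067·0.051 + 0.2379·0.179
      = 0.0276696 + 0.0198072 + 0.0126217 + 0.0054417 + 0.0425841 = 0.1081243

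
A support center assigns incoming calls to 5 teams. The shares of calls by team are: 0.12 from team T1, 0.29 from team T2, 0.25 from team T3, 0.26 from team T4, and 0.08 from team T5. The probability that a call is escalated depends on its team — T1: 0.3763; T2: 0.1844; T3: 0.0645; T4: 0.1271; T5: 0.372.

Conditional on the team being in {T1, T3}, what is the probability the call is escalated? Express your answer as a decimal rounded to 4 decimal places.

Let S = {T1, T3}.
P(S) = 0.12 + 0.25 = 0.37.
P(E ∩ S) = 0.3763·0.12 + 0.0645·0.25 = 0.045156 + 0.016125 = 0.061281.
P(E | S) = 0.061281 / 0.37 = 0.165624…

0.1656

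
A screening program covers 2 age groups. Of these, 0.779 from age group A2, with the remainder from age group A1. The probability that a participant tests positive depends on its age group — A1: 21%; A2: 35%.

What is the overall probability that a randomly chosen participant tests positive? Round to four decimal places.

P(T) ≈ 0.3191

P(A1) = 1 − (0.779) = 0.221.
By the law of total probability,
P(T) = P(T|A1)·P(A1) + P(T|A2)·P(A2)
      = 0.21·0.221 + 0.35·0.779
      = 0.04641 + 0.27265 = 0.31906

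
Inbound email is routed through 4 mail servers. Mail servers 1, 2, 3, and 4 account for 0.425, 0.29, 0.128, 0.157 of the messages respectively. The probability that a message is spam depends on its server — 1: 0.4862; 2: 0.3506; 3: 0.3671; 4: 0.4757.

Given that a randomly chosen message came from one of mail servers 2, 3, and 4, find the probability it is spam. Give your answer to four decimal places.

0.3884

Let J = {2, 3, 4}.
P(J) = 0.29 + 0.128 + 0.157 = 0.575.
P(S ∩ J) = 0.3506·0.29 + 0.3671·0.128 + 0.4757·0.157 = 0.101674 + 0.0469888 + 0.0746849 = 0.2233477.
P(S | J) = 0.2233477 / 0.575 = 0.388431…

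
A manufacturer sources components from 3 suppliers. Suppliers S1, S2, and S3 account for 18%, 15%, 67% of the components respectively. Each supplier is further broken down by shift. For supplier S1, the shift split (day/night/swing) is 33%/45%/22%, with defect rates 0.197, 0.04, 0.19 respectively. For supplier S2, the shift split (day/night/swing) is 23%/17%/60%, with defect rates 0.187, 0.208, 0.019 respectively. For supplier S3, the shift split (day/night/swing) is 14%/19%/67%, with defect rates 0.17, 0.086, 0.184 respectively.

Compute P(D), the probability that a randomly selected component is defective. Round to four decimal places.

P(D|S1) = 0.33·0.197 + 0.45·0.04 + 0.22·0.19 = 0.06501 + 0.018 + 0.0418 = 0.12481
P(D|S2) = 0.23·0.187 + 0.17·0.208 + 0.6·0.019 = 0.04301 + 0.03536 + 0.0114 = 0.08977
P(D|S3) = 0.14·0.17 + 0.19·0.086 + 0.67·0.184 = 0.0238 + 0.01634 + 0.12328 = 0.16342
By total probability over the outer partition,
P(D) = 0.18·0.12481 + 0.15·0.08977 + 0.67·0.16342
      = 0.0224658 + 0.0134655 + 0.1094914 = 0.1454227

P(D) ≈ 0.1454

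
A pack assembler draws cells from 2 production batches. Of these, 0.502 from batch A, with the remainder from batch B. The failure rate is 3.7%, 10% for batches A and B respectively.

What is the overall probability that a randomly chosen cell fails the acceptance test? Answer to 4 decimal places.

P(B) = 1 − (0.502) = 0.498.
Summing over the partition,
P(F) = P(F|A)·P(A) + P(F|B)·P(B)
      = 0.037·0.502 + 0.1·0.498
      = 0.018574 + 0.0498 = 0.068374

P(F) ≈ 0.0684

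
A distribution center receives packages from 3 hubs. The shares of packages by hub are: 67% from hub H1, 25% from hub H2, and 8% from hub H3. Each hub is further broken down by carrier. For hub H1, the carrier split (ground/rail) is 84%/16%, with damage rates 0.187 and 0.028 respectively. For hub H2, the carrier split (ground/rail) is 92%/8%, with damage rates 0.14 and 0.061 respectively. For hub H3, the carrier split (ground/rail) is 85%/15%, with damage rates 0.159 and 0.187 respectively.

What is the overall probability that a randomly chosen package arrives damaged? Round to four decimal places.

P(D|H1) = 0.84·0.187 + 0.16·0.028 = 0.15708 + 0.00448 = 0.16156
P(D|H2) = 0.92·0.14 + 0.08·0.061 = 0.1288 + 0.00488 = 0.13368
P(D|H3) = 0.85·0.159 + 0.15·0.187 = 0.13515 + 0.02805 = 0.1632
By total probability over the outer partition,
P(D) = 0.67·0.16156 + 0.25·0.13368 + 0.08·0.1632
      = 0.1082452 + 0.03342 + 0.013056 = 0.1547212

P(D) ≈ 0.1547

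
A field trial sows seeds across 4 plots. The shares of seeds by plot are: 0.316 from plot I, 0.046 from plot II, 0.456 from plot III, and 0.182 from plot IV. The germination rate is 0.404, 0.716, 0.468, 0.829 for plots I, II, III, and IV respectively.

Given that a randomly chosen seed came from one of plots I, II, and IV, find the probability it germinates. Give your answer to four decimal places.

Let S = {I, II, IV}.
P(S) = 0.316 + 0.046 + 0.182 = 0.544.
P(G ∩ S) = 0.404·0.316 + 0.716·0.046 + 0.829·0.182 = 0.127664 + 0.032936 + 0.150878 = 0.311478.
P(G | S) = 0.311478 / 0.544 = 0.572570…

0.5726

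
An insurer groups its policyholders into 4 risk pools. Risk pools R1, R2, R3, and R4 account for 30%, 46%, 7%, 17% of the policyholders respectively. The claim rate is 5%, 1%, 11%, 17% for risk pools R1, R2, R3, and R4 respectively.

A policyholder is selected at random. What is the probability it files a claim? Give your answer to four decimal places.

P(C) = P(C|R1)·P(R1) + P(C|R2)·P(R2) + P(C|R3)·P(R3) + P(C|R4)·P(R4)
      = 0.05·0.3 + 0.01·0.46 + 0.11·0.07 + 0.17·0.17
      = 0.015 + 0.0046 + 0.0077 + 0.0289 = 0.0562

P(C) ≈ 0.0562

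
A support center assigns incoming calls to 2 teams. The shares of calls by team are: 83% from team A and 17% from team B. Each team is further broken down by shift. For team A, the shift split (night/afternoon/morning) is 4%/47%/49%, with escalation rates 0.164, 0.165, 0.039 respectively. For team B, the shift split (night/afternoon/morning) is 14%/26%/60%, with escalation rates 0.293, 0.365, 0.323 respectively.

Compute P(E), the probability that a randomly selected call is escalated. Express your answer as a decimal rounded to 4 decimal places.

P(E|A) = 0.04·0.164 + 0.47·0.165 + 0.49·0.039 = 0.00656 + 0.07755 + 0.01911 = 0.10322
P(E|B) = 0.14·0.293 + 0.26·0.365 + 0.6·0.323 = 0.04102 + 0.0949 + 0.1938 = 0.32972
By total probability over the outer partition,
P(E) = 0.83·0.10322 + 0.17·0.32972
      = 0.0856726 + 0.0560524 = 0.141725

P(E) ≈ 0.1417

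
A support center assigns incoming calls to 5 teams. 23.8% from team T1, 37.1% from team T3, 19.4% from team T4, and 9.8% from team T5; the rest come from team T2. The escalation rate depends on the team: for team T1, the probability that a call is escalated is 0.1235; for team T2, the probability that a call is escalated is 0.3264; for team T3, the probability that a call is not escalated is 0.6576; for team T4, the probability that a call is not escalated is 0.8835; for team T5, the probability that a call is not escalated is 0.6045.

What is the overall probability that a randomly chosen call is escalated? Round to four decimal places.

P(T2) = 1 − (0.238 + 0.371 + 0.194 + 0.098) = 0.099.
P(E|T3) = 1 − 0.6576 = 0.3424.
P(E|T4) = 1 − 0.8835 = 0.1165.
P(E|T5) = 1 − 0.6045 = 0.3955.
By the law of total probability,
P(E) = P(E|T1)·P(T1) + P(E|T2)·P(T2) + P(E|T3)·P(T3) + P(E|T4)·P(T4) + P(E|T5)·P(T5)
      = 0.1235·0.238 + 0.3264·0.099 + 0.3424·0.371 + 0.1165·0.194 + 0.3955·0.098
      = 0.029393 + 0.0323136 + 0.1270304 + 0.022601 + 0.038759 = 0.250097

P(E) ≈ 0.2501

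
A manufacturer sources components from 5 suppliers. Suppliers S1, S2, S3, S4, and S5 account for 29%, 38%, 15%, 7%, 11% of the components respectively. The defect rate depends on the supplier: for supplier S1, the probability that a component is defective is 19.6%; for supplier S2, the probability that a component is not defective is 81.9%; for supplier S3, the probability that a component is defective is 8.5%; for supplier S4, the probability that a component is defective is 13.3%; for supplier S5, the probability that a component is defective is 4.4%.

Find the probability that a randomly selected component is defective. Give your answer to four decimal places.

0.1525

P(D|S2) = 1 − 0.819 = 0.181.
P(D) = P(D|S1)·P(S1) + P(D|S2)·P(S2) + P(D|S3)·P(S3) + P(D|S4)·P(S4) + P(D|S5)·P(S5)
      = 0.196·0.29 + 0.181·0.38 + 0.085·0.15 + 0.133·0.07 + 0.044·0.11
      = 0.05684 + 0.06878 + 0.01275 + 0.00931 + 0.00484 = 0.15252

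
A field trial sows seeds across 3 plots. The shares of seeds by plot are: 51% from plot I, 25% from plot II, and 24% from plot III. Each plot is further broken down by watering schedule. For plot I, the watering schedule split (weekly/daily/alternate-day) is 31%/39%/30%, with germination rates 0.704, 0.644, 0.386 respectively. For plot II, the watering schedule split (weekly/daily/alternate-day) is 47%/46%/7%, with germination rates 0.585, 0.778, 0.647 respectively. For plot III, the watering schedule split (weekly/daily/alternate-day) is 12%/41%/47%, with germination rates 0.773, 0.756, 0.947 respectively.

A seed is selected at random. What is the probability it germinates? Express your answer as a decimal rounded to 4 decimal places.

P(G|I) = 0.31·0.704 + 0.39·0.644 + 0.3·0.386 = 0.21824 + 0.25116 + 0.1158 = 0.5852
P(G|II) = 0.47·0.585 + 0.46·0.778 + 0.07·0.647 = 0.27495 + 0.35788 + 0.04529 = 0.67812
P(G|III) = 0.12·0.773 + 0.41·0.756 + 0.47·0.947 = 0.09276 + 0.30996 + 0.44509 = 0.84781
By total probability over the outer partition,
P(G) = 0.51·0.5852 + 0.25·0.67812 + 0.24·0.84781
      = 0.298452 + 0.16953 + 0.2034744 = 0.6714564

P(G) ≈ 0.6715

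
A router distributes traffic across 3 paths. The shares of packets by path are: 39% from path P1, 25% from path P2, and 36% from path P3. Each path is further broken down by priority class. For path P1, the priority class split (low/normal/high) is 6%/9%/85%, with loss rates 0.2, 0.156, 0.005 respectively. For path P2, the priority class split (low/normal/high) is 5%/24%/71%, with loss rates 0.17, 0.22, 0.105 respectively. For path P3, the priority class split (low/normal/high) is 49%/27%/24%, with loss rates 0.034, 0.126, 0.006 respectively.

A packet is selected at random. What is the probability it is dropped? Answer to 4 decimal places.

P(L) ≈ 0.0645

P(L|P1) = 0.06·0.2 + 0.09·0.156 + 0.85·0.005 = 0.012 + 0.01404 + 0.00425 = 0.03029
P(L|P2) = 0.05·0.17 + 0.24·0.22 + 0.71·0.105 = 0.0085 + 0.0528 + 0.07455 = 0.13585
P(L|P3) = 0.49·0.034 + 0.27·0.126 + 0.24·0.006 = 0.01666 + 0.03402 + 0.00144 = 0.05212
Then overall,
P(L) = 0.39·0.03029 + 0.25·0.13585 + 0.36·0.05212
      = 0.0118131 + 0.0339625 + 0.0187632 = 0.0645388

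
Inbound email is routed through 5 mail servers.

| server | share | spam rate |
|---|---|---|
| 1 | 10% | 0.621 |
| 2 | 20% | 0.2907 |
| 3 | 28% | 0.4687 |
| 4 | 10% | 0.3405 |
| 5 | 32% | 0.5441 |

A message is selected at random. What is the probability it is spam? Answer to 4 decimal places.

P(S) ≈ 0.4596

By the law of total probability,
P(S) = P(S|1)·P(1) + P(S|2)·P(2) + P(S|3)·P(3) + P(S|4)·P(4) + P(S|5)·P(5)
      = 0.621·0.1 + 0.2907·0.2 + 0.4687·0.28 + 0.3405·0.1 + 0.5441·0.32
      = 0.0621 + 0.05814 + 0.131236 + 0.03405 + 0.174112 = 0.459638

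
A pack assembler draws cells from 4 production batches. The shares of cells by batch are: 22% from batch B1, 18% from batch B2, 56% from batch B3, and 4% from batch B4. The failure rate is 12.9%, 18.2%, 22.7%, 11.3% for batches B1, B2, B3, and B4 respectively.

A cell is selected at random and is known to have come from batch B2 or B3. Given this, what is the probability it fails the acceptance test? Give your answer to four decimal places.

Let S = {B2, B3}.
P(S) = 0.18 + 0.56 = 0.74.
P(F ∩ S) = 0.182·0.18 + 0.227·0.56 = 0.03276 + 0.12712 = 0.15988.
P(F | S) = 0.15988 / 0.74 = 0.216054…

0.2161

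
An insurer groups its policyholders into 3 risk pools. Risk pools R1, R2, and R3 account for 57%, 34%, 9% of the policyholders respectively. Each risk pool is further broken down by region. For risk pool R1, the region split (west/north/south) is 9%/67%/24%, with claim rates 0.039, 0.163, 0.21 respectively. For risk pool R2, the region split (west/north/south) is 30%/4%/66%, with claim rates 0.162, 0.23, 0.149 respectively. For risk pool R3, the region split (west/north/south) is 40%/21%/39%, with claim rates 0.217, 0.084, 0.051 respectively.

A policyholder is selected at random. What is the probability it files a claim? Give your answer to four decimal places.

0.1573

P(C|R1) = 0.09·0.039 + 0.67·0.163 + 0.24·0.21 = 0.00351 + 0.10921 + 0.0504 = 0.16312
P(C|R2) = 0.3·0.162 + 0.04·0.23 + 0.66·0.149 = 0.0486 + 0.0092 + 0.09834 = 0.15614
P(C|R3) = 0.4·0.217 + 0.21·0.084 + 0.39·0.051 = 0.0868 + 0.01764 + 0.01989 = 0.12433
By total probability over the outer partition,
P(C) = 0.57·0.16312 + 0.34·0.15614 + 0.09·0.12433
      = 0.0929784 + 0.0530876 + 0.0111897 = 0.1572557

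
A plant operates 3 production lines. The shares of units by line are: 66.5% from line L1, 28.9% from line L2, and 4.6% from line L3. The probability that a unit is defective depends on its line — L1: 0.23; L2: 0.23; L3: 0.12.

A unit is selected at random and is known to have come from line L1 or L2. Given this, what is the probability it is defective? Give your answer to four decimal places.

Let S = {L1, L2}.
P(S) = 0.665 + 0.289 = 0.954.
P(D ∩ S) = 0.23·0.665 + 0.23·0.289 = 0.15295 + 0.06647 = 0.21942.
P(D | S) = 0.21942 / 0.954 = 0.230000…

0.2300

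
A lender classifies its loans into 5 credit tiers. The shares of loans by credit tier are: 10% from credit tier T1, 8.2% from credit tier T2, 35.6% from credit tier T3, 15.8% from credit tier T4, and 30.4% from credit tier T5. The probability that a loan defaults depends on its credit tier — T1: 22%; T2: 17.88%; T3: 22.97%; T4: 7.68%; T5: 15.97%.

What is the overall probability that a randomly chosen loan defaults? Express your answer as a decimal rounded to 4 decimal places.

P(D) ≈ 0.1791

By the law of total probability,
P(D) = P(D|T1)·P(T1) + P(D|T2)·P(T2) + P(D|T3)·P(T3) + P(D|T4)·P(T4) + P(D|T5)·P(T5)
      = 0.22·0.1 + 0.1788·0.082 + 0.2297·0.356 + 0.0768·0.158 + 0.1597·0.304
      = 0.022 + 0.0146616 + 0.0817732 + 0.0121344 + 0.0485488 = 0.179118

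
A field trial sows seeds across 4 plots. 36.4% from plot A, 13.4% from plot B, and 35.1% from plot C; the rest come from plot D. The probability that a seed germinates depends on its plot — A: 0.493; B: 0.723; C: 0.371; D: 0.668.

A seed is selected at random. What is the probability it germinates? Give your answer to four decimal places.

P(D) = 1 − (0.364 + 0.134 + 0.351) = 0.151.
By the law of total probability,
P(G) = P(G|A)·P(A) + P(G|B)·P(B) + P(G|C)·P(C) + P(G|D)·P(D)
      = 0.493·0.364 + 0.723·0.134 + 0.371·0.351 + 0.668·0.151
      = 0.179452 + 0.096882 + 0.130221 + 0.100868 = 0.507423

P(G) ≈ 0.5074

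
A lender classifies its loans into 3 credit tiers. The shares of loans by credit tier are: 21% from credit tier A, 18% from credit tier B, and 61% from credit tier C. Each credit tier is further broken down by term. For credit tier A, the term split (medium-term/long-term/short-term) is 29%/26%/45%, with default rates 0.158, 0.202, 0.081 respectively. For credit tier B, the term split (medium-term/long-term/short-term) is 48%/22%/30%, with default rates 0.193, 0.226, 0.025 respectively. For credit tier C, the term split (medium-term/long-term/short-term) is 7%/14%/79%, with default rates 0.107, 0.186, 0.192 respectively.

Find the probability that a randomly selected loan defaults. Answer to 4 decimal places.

P(D) ≈ 0.1683

P(D|A) = 0.29·0.158 + 0.26·0.202 + 0.45·0.081 = 0.04582 + 0.05252 + 0.03645 = 0.13479
P(D|B) = 0.48·0.193 + 0.22·0.226 + 0.3·0.025 = 0.09264 + 0.04972 + 0.0075 = 0.14986
P(D|C) = 0.07·0.107 + 0.14·0.186 + 0.79·0.192 = 0.00749 + 0.02604 + 0.15168 = 0.18521
Then overall,
P(D) = 0.21·0.13479 + 0.18·0.14986 + 0.61·0.18521
      = 0.0283059 + 0.0269748 + 0.1129781 = 0.1682588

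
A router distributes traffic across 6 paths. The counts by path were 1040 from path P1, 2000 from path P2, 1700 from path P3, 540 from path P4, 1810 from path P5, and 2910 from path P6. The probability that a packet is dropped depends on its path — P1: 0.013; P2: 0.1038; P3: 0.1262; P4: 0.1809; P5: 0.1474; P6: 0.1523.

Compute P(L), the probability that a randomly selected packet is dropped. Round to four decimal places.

Total: 1040 + 2000 + 1700 + 540 + 1810 + 2910 = 10000.
P(P1) = 1040/10000 = 0.104. P(P2) = 2000/10000 = 0.2. P(P3) = 1700/10000 = 0.17. P(P4) = 540/10000 = 0.054. P(P5) = 1810/10000 = 0.181. P(P6) = 2910/10000 = 0.291.
By the law of total probability,
P(L) = P(L|P1)·P(P1) + P(L|P2)·P(P2) + P(L|P3)·P(P3) + P(L|P4)·P(P4) + P(L|P5)·P(P5) + P(L|P6)·P(P6)
      = 0.013·0.104 + 0.1038·0.2 + 0.1262·0.17 + 0.1809·0.054 + 0.1474·0.181 + 0.1523·0.291
      = 0.001352 + 0.02076 + 0.021454 + 0.0097686 + 0.0266794 + 0.0443193 = 0.1243333

P(L) ≈ 0.1243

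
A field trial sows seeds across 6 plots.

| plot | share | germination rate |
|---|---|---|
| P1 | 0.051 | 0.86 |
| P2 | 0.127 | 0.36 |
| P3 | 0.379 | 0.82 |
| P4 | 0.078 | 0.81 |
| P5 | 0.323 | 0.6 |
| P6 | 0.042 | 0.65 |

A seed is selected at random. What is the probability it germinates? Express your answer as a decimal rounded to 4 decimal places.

P(G) = P(G|P1)·P(P1) + P(G|P2)·P(P2) + P(G|P3)·P(P3) + P(G|P4)·P(P4) + P(G|P5)·P(P5) + P(G|P6)·P(P6)
      = 0.86·0.051 + 0.36·0.127 + 0.82·0.379 + 0.81·0.078 + 0.6·0.323 + 0.65·0.042
      = 0.04386 + 0.04572 + 0.31078 + 0.06318 + 0.1938 + 0.0273 = 0.68464

P(G) ≈ 0.6846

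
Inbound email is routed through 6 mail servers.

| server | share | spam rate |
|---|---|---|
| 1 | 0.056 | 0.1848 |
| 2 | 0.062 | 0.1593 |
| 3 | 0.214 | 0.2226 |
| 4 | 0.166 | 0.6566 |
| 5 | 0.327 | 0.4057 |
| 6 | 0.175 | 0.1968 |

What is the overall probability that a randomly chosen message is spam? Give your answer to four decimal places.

By the law of total probability,
P(S) = P(S|1)·P(1) + P(S|2)·P(2) + P(S|3)·P(3) + P(S|4)·P(4) + P(S|5)·P(5) + P(S|6)·P(6)
      = 0.1848·0.056 + 0.1593·0.062 + 0.2226·0.214 + 0.6566·0.166 + 0.4057·0.327 + 0.1968·0.175
      = 0.0103488 + 0.0098766 + 0.0476364 + 0.1089956 + 0.1326639 + 0.03444 = 0.3439613

0.3440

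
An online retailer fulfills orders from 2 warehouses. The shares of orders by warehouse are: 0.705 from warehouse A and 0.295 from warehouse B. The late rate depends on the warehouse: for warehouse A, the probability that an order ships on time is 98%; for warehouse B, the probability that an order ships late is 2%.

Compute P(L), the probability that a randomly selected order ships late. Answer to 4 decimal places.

0.0200

P(L|A) = 1 − 0.98 = 0.02.
Using total probability over the partition,
P(L) = P(L|A)·P(A) + P(L|B)·P(B)
      = 0.02·0.705 + 0.02·0.295
      = 0.0141 + 0.0059 = 0.02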